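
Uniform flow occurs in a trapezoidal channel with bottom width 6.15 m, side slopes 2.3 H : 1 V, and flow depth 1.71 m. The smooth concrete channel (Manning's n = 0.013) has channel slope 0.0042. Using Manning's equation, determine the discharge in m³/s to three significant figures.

A = (b + z·y)·y = (6.15 + 2.3×1.71)×1.71 = 17.24 m²
P = b + 2y√(1+z²) = 6.15 + 2×1.71×√(1+2.3²) = 14.73 m
R = A/P = 17.24/14.73 = 1.171 m
Q = (1/n)·A·R^(2/3)·S^(1/2) = (1/0.013) × 17.24 × 1.171^(2/3) × 0.0042^(1/2) = 95.48 m³/s

95.5 m³/s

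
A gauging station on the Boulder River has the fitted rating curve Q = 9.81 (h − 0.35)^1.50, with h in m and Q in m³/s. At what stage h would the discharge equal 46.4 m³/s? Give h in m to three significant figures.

h − h₀ = (Q/C)^(1/b) = (46.4/9.81)^(1/1.50) = 2.818 m
h = 0.35 + 2.818 = 3.168 m

3.17 m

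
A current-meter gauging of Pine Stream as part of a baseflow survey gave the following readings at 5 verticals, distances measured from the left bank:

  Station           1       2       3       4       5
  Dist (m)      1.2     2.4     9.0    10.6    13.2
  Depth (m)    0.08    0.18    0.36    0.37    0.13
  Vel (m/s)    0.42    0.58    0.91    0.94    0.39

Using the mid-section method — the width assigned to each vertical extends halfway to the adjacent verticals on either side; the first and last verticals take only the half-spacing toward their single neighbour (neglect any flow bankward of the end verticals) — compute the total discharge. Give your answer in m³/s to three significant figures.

w_1 = (2.4 − 1.2)/2 = 0.6 m; q_1 = 0.42 × 0.08 × 0.6 = 0.02016 m³/s
w_2 = (9.0 − 1.2)/2 = 3.9 m; q_2 = 0.58 × 0.18 × 3.9 = 0.4072 m³/s
w_3 = (10.6 − 2.4)/2 = 4.1 m; q_3 = 0.91 × 0.36 × 4.1 = 1.343 m³/s
w_4 = (13.2 − 9.0)/2 = 2.1 m; q_4 = 0.94 × 0.37 × 2.1 = 0.7304 m³/s
w_5 = (13.2 − 10.6)/2 = 1.3 m; q_5 = 0.39 × 0.13 × 1.3 = 0.06591 m³/s
Q = Σ qᵢ = 2.567 m³/s

2.57 m³/s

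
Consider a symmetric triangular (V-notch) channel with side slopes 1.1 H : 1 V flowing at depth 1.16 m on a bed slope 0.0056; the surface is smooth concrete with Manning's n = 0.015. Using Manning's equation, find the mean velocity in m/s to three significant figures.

A = z·y² = 1.1×1.16² = 1.480 m²
P = 2y√(1+z²) = 2×1.16×√(1+1.1²) = 3.449 m
R = A/P = 1.480/3.449 = 0.4292 m
Q = (1/n)·A·R^(2/3)·S^(1/2) = (1/0.015) × 1.480 × 0.4292^(2/3) × 0.0056^(1/2) = 4.201 m³/s
V = Q/A = 4.201/1.480 = 2.838 m/s

2.84 m/s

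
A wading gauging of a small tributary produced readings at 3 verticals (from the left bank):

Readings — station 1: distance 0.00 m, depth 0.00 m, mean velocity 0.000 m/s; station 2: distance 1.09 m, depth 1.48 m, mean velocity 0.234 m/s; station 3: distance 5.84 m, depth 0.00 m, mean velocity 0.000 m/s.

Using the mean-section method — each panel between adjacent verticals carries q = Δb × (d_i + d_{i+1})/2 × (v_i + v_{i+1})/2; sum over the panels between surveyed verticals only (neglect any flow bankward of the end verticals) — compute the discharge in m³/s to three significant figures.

0.506 m³/s

Panel 1-2: Δb = 1.09 m, d̄ = (0.00+1.48)/2 = 0.74, v̄ = (0.000+0.234)/2 = 0.117 → q = 1.09×0.74×0.117 = 0.09437 m³/s
Panel 2-3: Δb = 4.75 m, d̄ = (1.48+0.00)/2 = 0.74, v̄ = (0.234+0.000)/2 = 0.117 → q = 4.75×0.74×0.117 = 0.4113 m³/s
Q = Σ q = 0.5056 m³/s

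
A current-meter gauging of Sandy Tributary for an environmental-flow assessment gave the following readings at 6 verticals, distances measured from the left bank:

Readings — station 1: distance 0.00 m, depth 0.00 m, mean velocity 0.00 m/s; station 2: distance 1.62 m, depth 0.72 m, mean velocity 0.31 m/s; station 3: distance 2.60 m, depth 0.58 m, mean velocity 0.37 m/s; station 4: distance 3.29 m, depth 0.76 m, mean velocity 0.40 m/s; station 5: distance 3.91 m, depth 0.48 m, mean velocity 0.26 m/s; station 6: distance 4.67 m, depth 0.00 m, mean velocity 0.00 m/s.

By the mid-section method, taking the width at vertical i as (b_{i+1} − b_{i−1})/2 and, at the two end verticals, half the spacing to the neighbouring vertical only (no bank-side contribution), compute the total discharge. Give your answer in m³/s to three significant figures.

0.755 m³/s

w_2 = (2.60 − 0.00)/2 = 1.3 m; q_2 = 0.31 × 0.72 × 1.3 = 0.2902 m³/s
w_3 = (3.29 − 1.62)/2 = 0.835 m; q_3 = 0.37 × 0.58 × 0.835 = 0.1792 m³/s
w_4 = (3.91 − 2.60)/2 = 0.655 m; q_4 = 0.40 × 0.76 × 0.655 = 0.1991 m³/s
w_5 = (4.67 − 3.29)/2 = 0.69 m; q_5 = 0.26 × 0.48 × 0.69 = 0.08611 m³/s
Stations 1, 6 contribute zero (depth or velocity is 0).
Q = Σ qᵢ = 0.7546 m³/s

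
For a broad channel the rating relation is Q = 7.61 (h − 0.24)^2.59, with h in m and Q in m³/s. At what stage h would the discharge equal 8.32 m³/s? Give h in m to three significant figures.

1.28 m

h − h₀ = (Q/C)^(1/b) = (8.32/7.61)^(1/2.59) = 1.035 m
h = 0.24 + 1.035 = 1.275 m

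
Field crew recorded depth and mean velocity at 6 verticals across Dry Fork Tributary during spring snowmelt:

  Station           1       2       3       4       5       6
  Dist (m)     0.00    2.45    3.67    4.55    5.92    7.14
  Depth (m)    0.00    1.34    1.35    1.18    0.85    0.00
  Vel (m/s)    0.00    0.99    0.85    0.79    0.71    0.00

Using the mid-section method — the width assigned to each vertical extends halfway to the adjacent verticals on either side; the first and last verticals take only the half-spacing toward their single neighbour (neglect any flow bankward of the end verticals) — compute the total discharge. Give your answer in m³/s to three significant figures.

w_2 = (3.67 − 0.00)/2 = 1.835 m; q_2 = 0.99 × 1.34 × 1.835 = 2.434 m³/s
w_3 = (4.55 − 2.45)/2 = 1.05 m; q_3 = 0.85 × 1.35 × 1.05 = 1.205 m³/s
w_4 = (5.92 − 3.67)/2 = 1.125 m; q_4 = 0.79 × 1.18 × 1.125 = 1.049 m³/s
w_5 = (7.14 − 4.55)/2 = 1.295 m; q_5 = 0.71 × 0.85 × 1.295 = 0.7815 m³/s
Stations 1, 6 contribute zero (depth or velocity is 0).
Q = Σ qᵢ = 5.469 m³/s

5.47 m³/s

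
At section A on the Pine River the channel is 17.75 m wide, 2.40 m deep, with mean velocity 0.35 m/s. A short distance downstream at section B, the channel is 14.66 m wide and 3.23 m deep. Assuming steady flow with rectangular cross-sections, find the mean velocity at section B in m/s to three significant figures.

0.315 m/s

Q = A₁V₁ = (17.75×2.40) × 0.35 = 14.91 m³/s
A₂ = 14.66 × 3.23 = 47.35 m²
V₂ = Q/A₂ = 14.91/47.35 = 0.3149 m/s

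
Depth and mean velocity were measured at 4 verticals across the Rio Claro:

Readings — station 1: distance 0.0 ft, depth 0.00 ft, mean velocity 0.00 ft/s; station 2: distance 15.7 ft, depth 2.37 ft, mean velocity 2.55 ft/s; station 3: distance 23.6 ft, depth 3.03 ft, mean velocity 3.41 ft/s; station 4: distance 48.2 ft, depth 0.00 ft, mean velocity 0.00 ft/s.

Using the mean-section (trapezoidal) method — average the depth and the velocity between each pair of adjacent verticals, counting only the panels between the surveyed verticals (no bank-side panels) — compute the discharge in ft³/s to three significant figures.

151 ft³/s

Panel 1-2: Δb = 15.7 ft, d̄ = (0.00+2.37)/2 = 1.185, v̄ = (0.00+2.55)/2 = 1.275 → q = 15.7×1.185×1.275 = 23.72 ft³/s
Panel 2-3: Δb = 7.9 ft, d̄ = (2.37+3.03)/2 = 2.7, v̄ = (2.55+3.41)/2 = 2.98 → q = 7.9×2.7×2.98 = 63.56 ft³/s
Panel 3-4: Δb = 24.6 ft, d̄ = (3.03+0.00)/2 = 1.515, v̄ = (3.41+0.00)/2 = 1.705 → q = 24.6×1.515×1.705 = 63.54 ft³/s
Q = Σ q = 150.8 ft³/s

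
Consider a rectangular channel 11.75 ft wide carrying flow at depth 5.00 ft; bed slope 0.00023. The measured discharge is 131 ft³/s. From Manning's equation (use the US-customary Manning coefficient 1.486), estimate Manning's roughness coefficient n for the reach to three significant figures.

A = b·y = 11.75 × 5.00 = 58.75 ft²
P = b + 2y = 11.75 + 2×5.00 = 21.75 ft
R = A/P = 58.75/21.75 = 2.701 ft
n = (1.486/Q)·A·R^(2/3)·S^(1/2) = (1.486/131) × 58.75 × 1.940 × 0.01517 = 0.01960

0.0196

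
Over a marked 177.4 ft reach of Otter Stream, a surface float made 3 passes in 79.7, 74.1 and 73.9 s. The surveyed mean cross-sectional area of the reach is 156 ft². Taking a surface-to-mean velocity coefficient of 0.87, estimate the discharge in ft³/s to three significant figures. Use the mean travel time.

317 ft³/s

t̄ = (79.7 + 74.1 + 73.9) / 3 = 75.9 s
v_surface = L / t̄ = 177.4 / 75.9 = 2.337 ft/s
v_mean = 0.87 × 2.337 = 2.033 ft/s
Q = A × v_mean = 156 × 2.033 = 317.2 ft³/s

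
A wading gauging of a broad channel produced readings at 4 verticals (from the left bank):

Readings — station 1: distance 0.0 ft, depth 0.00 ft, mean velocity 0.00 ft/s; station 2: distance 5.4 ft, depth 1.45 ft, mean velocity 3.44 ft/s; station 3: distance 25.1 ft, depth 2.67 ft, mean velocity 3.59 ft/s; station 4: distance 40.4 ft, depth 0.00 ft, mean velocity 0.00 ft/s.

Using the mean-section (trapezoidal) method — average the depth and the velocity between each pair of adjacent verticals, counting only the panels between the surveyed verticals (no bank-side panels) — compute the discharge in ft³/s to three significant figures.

Panel 1-2: Δb = 5.4 ft, d̄ = (0.00+1.45)/2 = 0.725, v̄ = (0.00+3.44)/2 = 1.72 → q = 5.4×0.725×1.72 = 6.734 ft³/s
Panel 2-3: Δb = 19.7 ft, d̄ = (1.45+2.67)/2 = 2.06, v̄ = (3.44+3.59)/2 = 3.515 → q = 19.7×2.06×3.515 = 142.6 ft³/s
Panel 3-4: Δb = 15.3 ft, d̄ = (2.67+0.00)/2 = 1.335, v̄ = (3.59+0.00)/2 = 1.795 → q = 15.3×1.335×1.795 = 36.66 ft³/s
Q = Σ q = 186.0 ft³/s

186 ft³/s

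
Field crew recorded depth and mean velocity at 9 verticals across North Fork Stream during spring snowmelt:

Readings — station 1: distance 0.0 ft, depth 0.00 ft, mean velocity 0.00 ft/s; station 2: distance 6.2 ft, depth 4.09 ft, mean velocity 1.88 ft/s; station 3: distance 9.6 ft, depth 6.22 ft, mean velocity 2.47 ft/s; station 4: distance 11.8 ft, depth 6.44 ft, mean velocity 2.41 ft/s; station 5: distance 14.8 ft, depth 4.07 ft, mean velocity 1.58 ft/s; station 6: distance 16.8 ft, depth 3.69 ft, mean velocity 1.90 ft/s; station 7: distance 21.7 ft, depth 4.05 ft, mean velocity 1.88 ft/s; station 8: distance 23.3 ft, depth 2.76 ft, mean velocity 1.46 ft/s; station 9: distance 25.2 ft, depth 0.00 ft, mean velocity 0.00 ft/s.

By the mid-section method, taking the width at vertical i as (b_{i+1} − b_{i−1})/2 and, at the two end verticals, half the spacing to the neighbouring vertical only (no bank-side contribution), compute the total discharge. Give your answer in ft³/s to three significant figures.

w_2 = (9.6 − 0.0)/2 = 4.8 ft; q_2 = 1.88 × 4.09 × 4.8 = 36.91 ft³/s
w_3 = (11.8 − 6.2)/2 = 2.8 ft; q_3 = 2.47 × 6.22 × 2.8 = 43.02 ft³/s
w_4 = (14.8 − 9.6)/2 = 2.6 ft; q_4 = 2.41 × 6.44 × 2.6 = 40.35 ft³/s
w_5 = (16.8 − 11.8)/2 = 2.5 ft; q_5 = 1.58 × 4.07 × 2.5 = 16.08 ft³/s
w_6 = (21.7 − 14.8)/2 = 3.45 ft; q_6 = 1.90 × 3.69 × 3.45 = 24.19 ft³/s
w_7 = (23.3 − 16.8)/2 = 3.25 ft; q_7 = 1.88 × 4.05 × 3.25 = 24.75 ft³/s
w_8 = (25.2 − 21.7)/2 = 1.75 ft; q_8 = 1.46 × 2.76 × 1.75 = 7.052 ft³/s
Stations 1, 9 contribute zero (depth or velocity is 0).
Q = Σ qᵢ = 192.3 ft³/s

192 ft³/s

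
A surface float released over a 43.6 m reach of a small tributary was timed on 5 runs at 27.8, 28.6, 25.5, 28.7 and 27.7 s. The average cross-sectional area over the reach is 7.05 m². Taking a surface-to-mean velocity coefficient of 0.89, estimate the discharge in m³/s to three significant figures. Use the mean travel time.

t̄ = (27.8 + 28.6 + 25.5 + 28.7 + 27.7) / 5 = 27.66 s
v_surface = L / t̄ = 43.6 / 27.66 = 1.576 m/s
v_mean = 0.89 × 1.576 = 1.403 m/s
Q = A × v_mean = 7.05 × 1.403 = 9.890 m³/s

9.89 m³/s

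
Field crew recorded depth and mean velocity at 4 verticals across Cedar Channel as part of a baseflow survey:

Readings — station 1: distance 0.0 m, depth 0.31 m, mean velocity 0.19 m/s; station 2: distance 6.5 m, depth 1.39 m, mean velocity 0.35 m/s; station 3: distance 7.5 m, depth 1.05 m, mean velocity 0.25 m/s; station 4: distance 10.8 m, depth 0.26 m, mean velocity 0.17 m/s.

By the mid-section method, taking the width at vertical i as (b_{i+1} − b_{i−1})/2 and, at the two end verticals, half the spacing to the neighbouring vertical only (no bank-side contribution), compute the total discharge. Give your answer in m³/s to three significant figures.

2.65 m³/s

w_1 = (6.5 − 0.0)/2 = 3.25 m; q_1 = 0.19 × 0.31 × 3.25 = 0.1914 m³/s
w_2 = (7.5 − 0.0)/2 = 3.75 m; q_2 = 0.35 × 1.39 × 3.75 = 1.824 m³/s
w_3 = (10.8 − 6.5)/2 = 2.15 m; q_3 = 0.25 × 1.05 × 2.15 = 0.5644 m³/s
w_4 = (10.8 − 7.5)/2 = 1.65 m; q_4 = 0.17 × 0.26 × 1.65 = 0.07293 m³/s
Q = Σ qᵢ = 2.653 m³/s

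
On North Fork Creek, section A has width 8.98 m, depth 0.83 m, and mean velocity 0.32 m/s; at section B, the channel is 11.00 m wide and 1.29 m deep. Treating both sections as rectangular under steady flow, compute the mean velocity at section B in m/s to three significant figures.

0.168 m/s

Q = A₁V₁ = (8.98×0.83) × 0.32 = 2.385 m³/s
A₂ = 11.00 × 1.29 = 14.19 m²
V₂ = Q/A₂ = 2.385/14.19 = 0.1681 m/s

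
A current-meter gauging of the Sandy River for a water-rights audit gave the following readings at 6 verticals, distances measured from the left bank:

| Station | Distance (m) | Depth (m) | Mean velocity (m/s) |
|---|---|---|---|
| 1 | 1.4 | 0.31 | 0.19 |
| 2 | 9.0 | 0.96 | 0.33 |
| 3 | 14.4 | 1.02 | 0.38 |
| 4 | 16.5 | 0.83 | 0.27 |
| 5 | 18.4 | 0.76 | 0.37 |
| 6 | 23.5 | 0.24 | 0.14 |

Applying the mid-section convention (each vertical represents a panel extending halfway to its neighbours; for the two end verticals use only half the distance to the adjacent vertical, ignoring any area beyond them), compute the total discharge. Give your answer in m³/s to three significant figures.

5.25 m³/s

w_1 = (9.0 − 1.4)/2 = 3.8 m; q_1 = 0.19 × 0.31 × 3.8 = 0.2238 m³/s
w_2 = (14.4 − 1.4)/2 = 6.5 m; q_2 = 0.33 × 0.96 × 6.5 = 2.059 m³/s
w_3 = (16.5 − 9.0)/2 = 3.75 m; q_3 = 0.38 × 1.02 × 3.75 = 1.454 m³/s
w_4 = (18.4 − 14.4)/2 = 2 m; q_4 = 0.27 × 0.83 × 2 = 0.4482 m³/s
w_5 = (23.5 − 16.5)/2 = 3.5 m; q_5 = 0.37 × 0.76 × 3.5 = 0.9842 m³/s
w_6 = (23.5 − 18.4)/2 = 2.55 m; q_6 = 0.14 × 0.24 × 2.55 = 0.08568 m³/s
Q = Σ qᵢ = 5.255 m³/s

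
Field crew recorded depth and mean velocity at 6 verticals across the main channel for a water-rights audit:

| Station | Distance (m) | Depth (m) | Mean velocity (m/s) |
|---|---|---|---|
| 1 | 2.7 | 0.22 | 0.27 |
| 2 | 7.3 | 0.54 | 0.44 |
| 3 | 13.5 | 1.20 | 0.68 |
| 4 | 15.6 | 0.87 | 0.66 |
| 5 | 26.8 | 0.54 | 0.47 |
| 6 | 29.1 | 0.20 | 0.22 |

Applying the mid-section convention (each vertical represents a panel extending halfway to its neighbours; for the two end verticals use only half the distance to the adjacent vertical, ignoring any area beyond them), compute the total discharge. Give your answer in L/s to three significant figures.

w_1 = (7.3 − 2.7)/2 = 2.3 m; q_1 = 0.27 × 0.22 × 2.3 = 0.1366 m³/s
w_2 = (13.5 − 2.7)/2 = 5.4 m; q_2 = 0.44 × 0.54 × 5.4 = 1.283 m³/s
w_3 = (15.6 − 7.3)/2 = 4.15 m; q_3 = 0.68 × 1.20 × 4.15 = 3.386 m³/s
w_4 = (26.8 − 13.5)/2 = 6.65 m; q_4 = 0.66 × 0.87 × 6.65 = 3.818 m³/s
w_5 = (29.1 − 15.6)/2 = 6.75 m; q_5 = 0.47 × 0.54 × 6.75 = 1.713 m³/s
w_6 = (29.1 − 26.8)/2 = 1.15 m; q_6 = 0.22 × 0.20 × 1.15 = 0.05060 m³/s
Q = Σ qᵢ = 10.39 m³/s
= 10.39 × 1000 = 10390 L/s

10400 L/s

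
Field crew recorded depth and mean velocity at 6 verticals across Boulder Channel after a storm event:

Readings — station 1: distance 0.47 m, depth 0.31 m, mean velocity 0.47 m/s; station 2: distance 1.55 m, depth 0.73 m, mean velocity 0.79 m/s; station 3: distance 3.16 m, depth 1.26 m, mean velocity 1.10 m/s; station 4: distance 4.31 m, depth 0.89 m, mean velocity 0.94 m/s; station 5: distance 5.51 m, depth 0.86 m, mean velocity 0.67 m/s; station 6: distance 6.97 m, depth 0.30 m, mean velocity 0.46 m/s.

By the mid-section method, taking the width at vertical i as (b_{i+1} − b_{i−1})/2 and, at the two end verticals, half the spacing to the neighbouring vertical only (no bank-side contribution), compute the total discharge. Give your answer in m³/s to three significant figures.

4.62 m³/s

w_1 = (1.55 − 0.47)/2 = 0.54 m; q_1 = 0.47 × 0.31 × 0.54 = 0.07868 m³/s
w_2 = (3.16 − 0.47)/2 = 1.345 m; q_2 = 0.79 × 0.73 × 1.345 = 0.7757 m³/s
w_3 = (4.31 − 1.55)/2 = 1.38 m; q_3 = 1.10 × 1.26 × 1.38 = 1.913 m³/s
w_4 = (5.51 − 3.16)/2 = 1.175 m; q_4 = 0.94 × 0.89 × 1.175 = 0.9830 m³/s
w_5 = (6.97 − 4.31)/2 = 1.33 m; q_5 = 0.67 × 0.86 × 1.33 = 0.7663 m³/s
w_6 = (6.97 − 5.51)/2 = 0.73 m; q_6 = 0.46 × 0.30 × 0.73 = 0.1007 m³/s
Q = Σ qᵢ = 4.617 m³/s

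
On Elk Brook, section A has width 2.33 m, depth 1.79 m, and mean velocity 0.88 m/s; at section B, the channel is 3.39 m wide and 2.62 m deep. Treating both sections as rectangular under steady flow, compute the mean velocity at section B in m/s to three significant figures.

Q = A₁V₁ = (2.33×1.79) × 0.88 = 3.670 m³/s
A₂ = 3.39 × 2.62 = 8.882 m²
V₂ = Q/A₂ = 3.670/8.882 = 0.4132 m/s

0.413 m/s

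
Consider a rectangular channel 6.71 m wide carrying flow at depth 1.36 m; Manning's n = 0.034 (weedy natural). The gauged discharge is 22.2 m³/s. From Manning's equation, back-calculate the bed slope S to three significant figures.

0.00715

A = b·y = 6.71 × 1.36 = 9.126 m²
P = b + 2y = 6.71 + 2×1.36 = 9.430 m
R = A/P = 9.126/9.430 = 0.9677 m
S = (Q·n / (1·A·R^(2/3)))² = (22.2×0.034 / (1×9.126×0.9784))² = 0.007147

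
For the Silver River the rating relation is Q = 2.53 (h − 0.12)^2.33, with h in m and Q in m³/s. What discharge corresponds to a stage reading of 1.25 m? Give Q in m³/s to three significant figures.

Q = 2.53 × (1.25 − 0.12)^2.33 = 2.53 × 1.13^2.33 = 3.364 m³/s

3.36 m³/s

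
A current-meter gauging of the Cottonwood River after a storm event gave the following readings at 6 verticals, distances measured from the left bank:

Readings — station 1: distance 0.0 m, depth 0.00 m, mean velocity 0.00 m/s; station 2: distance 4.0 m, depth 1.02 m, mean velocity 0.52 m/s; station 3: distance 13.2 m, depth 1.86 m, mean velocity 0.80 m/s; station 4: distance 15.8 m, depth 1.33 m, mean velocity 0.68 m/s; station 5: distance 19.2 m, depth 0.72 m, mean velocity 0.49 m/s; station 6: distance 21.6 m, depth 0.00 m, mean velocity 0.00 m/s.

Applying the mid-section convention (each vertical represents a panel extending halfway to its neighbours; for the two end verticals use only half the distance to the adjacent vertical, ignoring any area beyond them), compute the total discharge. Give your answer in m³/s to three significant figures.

w_2 = (13.2 − 0.0)/2 = 6.6 m; q_2 = 0.52 × 1.02 × 6.6 = 3.501 m³/s
w_3 = (15.8 − 4.0)/2 = 5.9 m; q_3 = 0.80 × 1.86 × 5.9 = 8.779 m³/s
w_4 = (19.2 − 13.2)/2 = 3 m; q_4 = 0.68 × 1.33 × 3 = 2.713 m³/s
w_5 = (21.6 − 15.8)/2 = 2.9 m; q_5 = 0.49 × 0.72 × 2.9 = 1.023 m³/s
Stations 1, 6 contribute zero (depth or velocity is 0).
Q = Σ qᵢ = 16.02 m³/s

16.0 m³/s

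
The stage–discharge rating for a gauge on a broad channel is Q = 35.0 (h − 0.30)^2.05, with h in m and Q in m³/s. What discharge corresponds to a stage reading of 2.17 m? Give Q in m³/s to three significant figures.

Q = 35.0 × (2.17 − 0.30)^2.05 = 35.0 × 1.87^2.05 = 126.3 m³/s

126 m³/s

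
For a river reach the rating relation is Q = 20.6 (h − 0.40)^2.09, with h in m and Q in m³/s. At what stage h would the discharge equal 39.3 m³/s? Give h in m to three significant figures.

1.76 m

h − h₀ = (Q/C)^(1/b) = (39.3/20.6)^(1/2.09) = 1.362 m
h = 0.40 + 1.362 = 1.762 m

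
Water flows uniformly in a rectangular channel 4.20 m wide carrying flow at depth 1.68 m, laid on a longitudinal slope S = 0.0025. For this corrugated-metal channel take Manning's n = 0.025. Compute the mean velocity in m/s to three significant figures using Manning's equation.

1.91 m/s

A = b·y = 4.20 × 1.68 = 7.056 m²
P = b + 2y = 4.20 + 2×1.68 = 7.560 m
R = A/P = 7.056/7.560 = 0.9333 m
Q = (1/n)·A·R^(2/3)·S^(1/2) = (1/0.025) × 7.056 × 0.9333^(2/3) × 0.0025^(1/2) = 13.48 m³/s
V = Q/A = 13.48/7.056 = 1.910 m/s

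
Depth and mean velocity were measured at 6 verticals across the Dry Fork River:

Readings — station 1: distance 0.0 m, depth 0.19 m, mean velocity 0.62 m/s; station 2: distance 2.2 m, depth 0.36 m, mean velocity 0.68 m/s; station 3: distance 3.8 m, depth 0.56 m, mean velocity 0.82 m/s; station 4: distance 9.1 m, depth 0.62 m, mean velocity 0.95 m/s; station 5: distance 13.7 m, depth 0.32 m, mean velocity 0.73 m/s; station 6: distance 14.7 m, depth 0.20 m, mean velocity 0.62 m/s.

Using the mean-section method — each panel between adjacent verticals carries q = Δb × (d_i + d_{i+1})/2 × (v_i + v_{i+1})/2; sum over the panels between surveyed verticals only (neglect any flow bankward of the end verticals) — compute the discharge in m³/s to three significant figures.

Panel 1-2: Δb = 2.2 m, d̄ = (0.19+0.36)/2 = 0.275, v̄ = (0.62+0.68)/2 = 0.65 → q = 2.2×0.275×0.65 = 0.3933 m³/s
Panel 2-3: Δb = 1.6 m, d̄ = (0.36+0.56)/2 = 0.46, v̄ = (0.68+0.82)/2 = 0.75 → q = 1.6×0.46×0.75 = 0.5520 m³/s
Panel 3-4: Δb = 5.3 m, d̄ = (0.56+0.62)/2 = 0.59, v̄ = (0.82+0.95)/2 = 0.885 → q = 5.3×0.59×0.885 = 2.767 m³/s
Panel 4-5: Δb = 4.6 m, d̄ = (0.62+0.32)/2 = 0.47, v̄ = (0.95+0.73)/2 = 0.84 → q = 4.6×0.47×0.84 = 1.816 m³/s
Panel 5-6: Δb = 1 m, d̄ = (0.32+0.20)/2 = 0.26, v̄ = (0.73+0.62)/2 = 0.675 → q = 1×0.26×0.675 = 0.1755 m³/s
Q = Σ q = 5.704 m³/s

5.70 m³/s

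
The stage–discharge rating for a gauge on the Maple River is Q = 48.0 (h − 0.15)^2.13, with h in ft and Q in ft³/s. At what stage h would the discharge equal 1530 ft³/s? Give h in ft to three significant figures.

h − h₀ = (Q/C)^(1/b) = (1530/48.0)^(1/2.13) = 5.080 ft
h = 0.15 + 5.080 = 5.230 ft

5.23 ft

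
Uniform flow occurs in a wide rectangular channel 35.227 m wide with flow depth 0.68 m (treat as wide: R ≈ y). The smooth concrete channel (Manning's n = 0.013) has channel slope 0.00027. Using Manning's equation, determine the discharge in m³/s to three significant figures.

23.4 m³/s

A = b·y = 35.227 × 0.68 = 23.95 m²
Wide channel: R ≈ y = 0.68 m
Q = (1/n)·A·R^(2/3)·S^(1/2) = (1/0.013) × 23.95 × 0.6800^(2/3) × 0.00027^(1/2) = 23.41 m³/s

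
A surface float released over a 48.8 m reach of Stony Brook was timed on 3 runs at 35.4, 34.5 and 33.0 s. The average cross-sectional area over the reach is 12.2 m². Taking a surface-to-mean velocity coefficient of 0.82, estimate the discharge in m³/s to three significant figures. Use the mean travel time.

t̄ = (35.4 + 34.5 + 33.0) / 3 = 34.3 s
v_surface = L / t̄ = 48.8 / 34.3 = 1.423 m/s
v_mean = 0.82 × 1.423 = 1.167 m/s
Q = A × v_mean = 12.2 × 1.167 = 14.23 m³/s

14.2 m³/s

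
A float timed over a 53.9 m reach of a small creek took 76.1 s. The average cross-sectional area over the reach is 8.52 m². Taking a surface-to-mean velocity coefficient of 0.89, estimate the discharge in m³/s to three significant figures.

v_surface = L / t̄ = 53.9 / 76.1 = 0.7083 m/s
v_mean = 0.89 × 0.7083 = 0.6304 m/s
Q = A × v_mean = 8.52 × 0.6304 = 5.371 m³/s

5.37 m³/s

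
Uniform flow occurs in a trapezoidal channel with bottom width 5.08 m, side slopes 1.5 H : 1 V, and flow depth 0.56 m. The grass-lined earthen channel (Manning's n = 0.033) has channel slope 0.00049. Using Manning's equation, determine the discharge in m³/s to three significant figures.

A = (b + z·y)·y = (5.08 + 1.5×0.56)×0.56 = 3.315 m²
P = b + 2y√(1+z²) = 5.08 + 2×0.56×√(1+1.5²) = 7.099 m
R = A/P = 3.315/7.099 = 0.4670 m
Q = (1/n)·A·R^(2/3)·S^(1/2) = (1/0.033) × 3.315 × 0.4670^(2/3) × 0.00049^(1/2) = 1.339 m³/s

1.34 m³/s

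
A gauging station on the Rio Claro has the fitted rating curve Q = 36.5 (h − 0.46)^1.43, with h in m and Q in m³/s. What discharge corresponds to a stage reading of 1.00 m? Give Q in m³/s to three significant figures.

15.1 m³/s

Q = 36.5 × (1.00 − 0.46)^1.43 = 36.5 × 0.54^1.43 = 15.12 m³/s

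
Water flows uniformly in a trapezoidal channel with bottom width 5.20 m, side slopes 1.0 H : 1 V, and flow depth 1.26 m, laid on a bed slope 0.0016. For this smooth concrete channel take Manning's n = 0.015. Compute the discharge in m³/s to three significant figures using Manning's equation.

A = (b + z·y)·y = (5.20 + 1.0×1.26)×1.26 = 8.140 m²
P = b + 2y√(1+z²) = 5.20 + 2×1.26×√(1+1.0²) = 8.764 m
R = A/P = 8.140/8.764 = 0.9288 m
Q = (1/n)·A·R^(2/3)·S^(1/2) = (1/0.015) × 8.140 × 0.9288^(2/3) × 0.0016^(1/2) = 20.66 m³/s

20.7 m³/s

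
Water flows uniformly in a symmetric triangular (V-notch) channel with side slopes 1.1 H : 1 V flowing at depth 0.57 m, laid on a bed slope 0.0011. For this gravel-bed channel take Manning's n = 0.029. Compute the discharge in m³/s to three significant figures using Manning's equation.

0.145 m³/s

A = z·y² = 1.1×0.57² = 0.3574 m²
P = 2y√(1+z²) = 2×0.57×√(1+1.1²) = 1.695 m
R = A/P = 0.3574/1.695 = 0.2109 m
Q = (1/n)·A·R^(2/3)·S^(1/2) = (1/0.029) × 0.3574 × 0.2109^(2/3) × 0.0011^(1/2) = 0.1448 m³/s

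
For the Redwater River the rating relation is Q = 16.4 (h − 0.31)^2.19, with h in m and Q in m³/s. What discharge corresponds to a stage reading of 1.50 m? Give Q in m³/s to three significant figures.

Q = 16.4 × (1.50 − 0.31)^2.19 = 16.4 × 1.19^2.19 = 24.00 m³/s

24.0 m³/s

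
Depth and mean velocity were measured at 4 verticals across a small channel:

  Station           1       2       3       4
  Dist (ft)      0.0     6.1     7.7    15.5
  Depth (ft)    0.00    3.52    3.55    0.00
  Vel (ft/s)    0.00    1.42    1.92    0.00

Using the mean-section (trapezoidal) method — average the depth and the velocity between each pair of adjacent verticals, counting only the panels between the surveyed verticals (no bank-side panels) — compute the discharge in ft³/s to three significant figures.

Panel 1-2: Δb = 6.1 ft, d̄ = (0.00+3.52)/2 = 1.76, v̄ = (0.00+1.42)/2 = 0.71 → q = 6.1×1.76×0.71 = 7.623 ft³/s
Panel 2-3: Δb = 1.6 ft, d̄ = (3.52+3.55)/2 = 3.535, v̄ = (1.42+1.92)/2 = 1.67 → q = 1.6×3.535×1.67 = 9.446 ft³/s
Panel 3-4: Δb = 7.8 ft, d̄ = (3.55+0.00)/2 = 1.775, v̄ = (1.92+0.00)/2 = 0.96 → q = 7.8×1.775×0.96 = 13.29 ft³/s
Q = Σ q = 30.36 ft³/s

30.4 ft³/s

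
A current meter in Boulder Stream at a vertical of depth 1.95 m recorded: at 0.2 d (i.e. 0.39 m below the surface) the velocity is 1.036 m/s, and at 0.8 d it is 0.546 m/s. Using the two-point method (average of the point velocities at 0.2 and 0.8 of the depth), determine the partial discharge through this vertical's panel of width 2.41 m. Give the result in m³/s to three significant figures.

3.72 m³/s

v̄ = (1.036 + 0.546) / 2 = 0.7910 m/s
q = v̄ × d × w = 0.7910 × 1.95 × 2.41 = 3.717 m³/s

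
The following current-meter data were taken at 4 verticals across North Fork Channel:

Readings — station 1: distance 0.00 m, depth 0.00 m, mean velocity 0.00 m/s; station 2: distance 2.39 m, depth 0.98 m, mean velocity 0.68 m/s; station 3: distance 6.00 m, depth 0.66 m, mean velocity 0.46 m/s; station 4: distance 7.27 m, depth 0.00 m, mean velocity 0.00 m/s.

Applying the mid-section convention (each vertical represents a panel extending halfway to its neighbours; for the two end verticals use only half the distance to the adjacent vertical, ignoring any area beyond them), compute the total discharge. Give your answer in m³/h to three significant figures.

w_2 = (6.00 − 0.00)/2 = 3 m; q_2 = 0.68 × 0.98 × 3 = 1.999 m³/s
w_3 = (7.27 − 2.39)/2 = 2.44 m; q_3 = 0.46 × 0.66 × 2.44 = 0.7408 m³/s
Stations 1, 4 contribute zero (depth or velocity is 0).
Q = Σ qᵢ = 2.740 m³/s
= 2.740 × 3600 = 9864 m³/h

9860 m³/h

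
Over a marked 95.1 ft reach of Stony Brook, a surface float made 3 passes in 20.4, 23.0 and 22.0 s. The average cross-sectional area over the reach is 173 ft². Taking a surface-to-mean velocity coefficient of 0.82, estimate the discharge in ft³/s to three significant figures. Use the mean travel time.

619 ft³/s

t̄ = (20.4 + 23.0 + 22.0) / 3 = 21.8 s
v_surface = L / t̄ = 95.1 / 21.8 = 4.362 ft/s
v_mean = 0.82 × 4.362 = 3.577 ft/s
Q = A × v_mean = 173 × 3.577 = 618.8 ft³/s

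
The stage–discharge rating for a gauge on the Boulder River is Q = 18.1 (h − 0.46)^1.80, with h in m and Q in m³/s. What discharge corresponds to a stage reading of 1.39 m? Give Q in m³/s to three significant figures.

Q = 18.1 × (1.39 − 0.46)^1.80 = 18.1 × 0.93^1.80 = 15.88 m³/s

15.9 m³/s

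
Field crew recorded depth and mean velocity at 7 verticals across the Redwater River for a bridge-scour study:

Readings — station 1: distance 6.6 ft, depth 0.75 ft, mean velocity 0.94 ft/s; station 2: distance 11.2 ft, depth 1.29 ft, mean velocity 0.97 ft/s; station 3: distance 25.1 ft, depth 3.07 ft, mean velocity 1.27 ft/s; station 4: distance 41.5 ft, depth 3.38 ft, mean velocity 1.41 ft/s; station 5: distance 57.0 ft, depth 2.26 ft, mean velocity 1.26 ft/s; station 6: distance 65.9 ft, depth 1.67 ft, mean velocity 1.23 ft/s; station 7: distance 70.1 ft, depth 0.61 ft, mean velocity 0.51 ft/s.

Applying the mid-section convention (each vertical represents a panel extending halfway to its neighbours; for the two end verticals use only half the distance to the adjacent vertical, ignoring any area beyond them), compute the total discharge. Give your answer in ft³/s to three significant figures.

w_1 = (11.2 − 6.6)/2 = 2.3 ft; q_1 = 0.94 × 0.75 × 2.3 = 1.622 ft³/s
w_2 = (25.1 − 6.6)/2 = 9.25 ft; q_2 = 0.97 × 1.29 × 9.25 = 11.57 ft³/s
w_3 = (41.5 − 11.2)/2 = 15.15 ft; q_3 = 1.27 × 3.07 × 15.15 = 59.07 ft³/s
w_4 = (57.0 − 25.1)/2 = 15.95 ft; q_4 = 1.41 × 3.38 × 15.95 = 76.01 ft³/s
w_5 = (65.9 − 41.5)/2 = 12.2 ft; q_5 = 1.26 × 2.26 × 12.2 = 34.74 ft³/s
w_6 = (70.1 − 57.0)/2 = 6.55 ft; q_6 = 1.23 × 1.67 × 6.55 = 13.45 ft³/s
w_7 = (70.1 − 65.9)/2 = 2.1 ft; q_7 = 0.51 × 0.61 × 2.1 = 0.6533 ft³/s
Q = Σ qᵢ = 197.1 ft³/s

197 ft³/s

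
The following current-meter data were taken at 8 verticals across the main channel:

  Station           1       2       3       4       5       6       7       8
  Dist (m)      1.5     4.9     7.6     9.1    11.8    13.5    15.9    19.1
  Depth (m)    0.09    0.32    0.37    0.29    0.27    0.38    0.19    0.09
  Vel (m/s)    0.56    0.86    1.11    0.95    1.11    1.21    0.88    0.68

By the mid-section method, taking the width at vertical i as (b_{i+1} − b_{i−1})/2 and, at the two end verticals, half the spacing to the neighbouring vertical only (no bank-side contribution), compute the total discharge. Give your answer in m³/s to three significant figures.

w_1 = (4.9 − 1.5)/2 = 1.7 m; q_1 = 0.56 × 0.09 × 1.7 = 0.08568 m³/s
w_2 = (7.6 − 1.5)/2 = 3.05 m; q_2 = 0.86 × 0.32 × 3.05 = 0.8394 m³/s
w_3 = (9.1 − 4.9)/2 = 2.1 m; q_3 = 1.11 × 0.37 × 2.1 = 0.8625 m³/s
w_4 = (11.8 − 7.6)/2 = 2.1 m; q_4 = 0.95 × 0.29 × 2.1 = 0.5786 m³/s
w_5 = (13.5 − 9.1)/2 = 2.2 m; q_5 = 1.11 × 0.27 × 2.2 = 0.6593 m³/s
w_6 = (15.9 − 11.8)/2 = 2.05 m; q_6 = 1.21 × 0.38 × 2.05 = 0.9426 m³/s
w_7 = (19.1 − 13.5)/2 = 2.8 m; q_7 = 0.88 × 0.19 × 2.8 = 0.4682 m³/s
w_8 = (19.1 − 15.9)/2 = 1.6 m; q_8 = 0.68 × 0.09 × 1.6 = 0.09792 m³/s
Q = Σ qᵢ = 4.534 m³/s

4.53 m³/s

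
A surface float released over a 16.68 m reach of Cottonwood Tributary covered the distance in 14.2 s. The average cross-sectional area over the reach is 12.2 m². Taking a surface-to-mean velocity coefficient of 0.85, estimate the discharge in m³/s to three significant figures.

v_surface = L / t̄ = 16.68 / 14.2 = 1.175 m/s
v_mean = 0.85 × 1.175 = 0.9985 m/s
Q = A × v_mean = 12.2 × 0.9985 = 12.18 m³/s

12.2 m³/s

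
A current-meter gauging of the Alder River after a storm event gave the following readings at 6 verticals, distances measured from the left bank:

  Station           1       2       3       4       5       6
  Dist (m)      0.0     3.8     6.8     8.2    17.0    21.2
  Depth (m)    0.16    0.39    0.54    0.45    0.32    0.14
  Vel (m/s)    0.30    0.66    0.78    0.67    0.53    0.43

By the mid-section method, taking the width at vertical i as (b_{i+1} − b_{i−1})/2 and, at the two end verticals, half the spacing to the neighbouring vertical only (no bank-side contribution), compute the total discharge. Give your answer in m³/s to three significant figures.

w_1 = (3.8 − 0.0)/2 = 1.9 m; q_1 = 0.30 × 0.16 × 1.9 = 0.09120 m³/s
w_2 = (6.8 − 0.0)/2 = 3.4 m; q_2 = 0.66 × 0.39 × 3.4 = 0.8752 m³/s
w_3 = (8.2 − 3.8)/2 = 2.2 m; q_3 = 0.78 × 0.54 × 2.2 = 0.9266 m³/s
w_4 = (17.0 − 6.8)/2 = 5.1 m; q_4 = 0.67 × 0.45 × 5.1 = 1.538 m³/s
w_5 = (21.2 − 8.2)/2 = 6.5 m; q_5 = 0.53 × 0.32 × 6.5 = 1.102 m³/s
w_6 = (21.2 − 17.0)/2 = 2.1 m; q_6 = 0.43 × 0.14 × 2.1 = 0.1264 m³/s
Q = Σ qᵢ = 4.659 m³/s

4.66 m³/s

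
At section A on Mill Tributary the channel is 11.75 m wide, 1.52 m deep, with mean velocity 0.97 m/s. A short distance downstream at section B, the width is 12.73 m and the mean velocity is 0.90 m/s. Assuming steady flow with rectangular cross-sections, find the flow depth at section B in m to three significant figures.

Q = A₁V₁ = (11.75×1.52) × 0.97 = 17.32 m³/s
d₂ = Q/(b₂ V₂) = 17.32/(12.73×0.90) = 1.512 m

1.51 m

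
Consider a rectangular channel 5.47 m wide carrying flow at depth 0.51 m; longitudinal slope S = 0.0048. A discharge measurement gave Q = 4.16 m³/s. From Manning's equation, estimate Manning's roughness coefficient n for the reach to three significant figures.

0.0265

A = b·y = 5.47 × 0.51 = 2.790 m²
P = b + 2y = 5.47 + 2×0.51 = 6.490 m
R = A/P = 2.790/6.490 = 0.4298 m
n = (1/Q)·A·R^(2/3)·S^(1/2) = (1/4.16) × 2.790 × 0.5696 × 0.06928 = 0.02646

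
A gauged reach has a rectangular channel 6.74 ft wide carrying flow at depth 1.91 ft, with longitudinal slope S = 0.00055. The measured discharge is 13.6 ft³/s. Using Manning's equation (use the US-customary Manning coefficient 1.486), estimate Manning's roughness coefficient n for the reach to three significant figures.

0.0376

A = b·y = 6.74 × 1.91 = 12.87 ft²
P = b + 2y = 6.74 + 2×1.91 = 10.56 ft
R = A/P = 12.87/10.56 = 1.219 ft
n = (1.486/Q)·A·R^(2/3)·S^(1/2) = (1.486/13.6) × 12.87 × 1.141 × 0.02345 = 0.03765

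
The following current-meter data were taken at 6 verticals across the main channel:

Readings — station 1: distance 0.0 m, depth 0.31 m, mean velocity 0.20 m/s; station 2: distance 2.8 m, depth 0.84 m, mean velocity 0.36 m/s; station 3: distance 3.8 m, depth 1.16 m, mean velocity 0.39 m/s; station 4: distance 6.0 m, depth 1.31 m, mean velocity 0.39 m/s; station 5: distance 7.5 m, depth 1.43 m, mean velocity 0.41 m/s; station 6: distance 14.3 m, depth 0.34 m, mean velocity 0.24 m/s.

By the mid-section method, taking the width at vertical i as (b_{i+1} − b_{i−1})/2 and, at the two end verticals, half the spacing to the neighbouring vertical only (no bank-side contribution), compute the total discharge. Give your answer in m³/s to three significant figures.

w_1 = (2.8 − 0.0)/2 = 1.4 m; q_1 = 0.20 × 0.31 × 1.4 = 0.08680 m³/s
w_2 = (3.8 − 0.0)/2 = 1.9 m; q_2 = 0.36 × 0.84 × 1.9 = 0.5746 m³/s
w_3 = (6.0 − 2.8)/2 = 1.6 m; q_3 = 0.39 × 1.16 × 1.6 = 0.7238 m³/s
w_4 = (7.5 − 3.8)/2 = 1.85 m; q_4 = 0.39 × 1.31 × 1.85 = 0.9452 m³/s
w_5 = (14.3 − 6.0)/2 = 4.15 m; q_5 = 0.41 × 1.43 × 4.15 = 2.433 m³/s
w_6 = (14.3 − 7.5)/2 = 3.4 m; q_6 = 0.24 × 0.34 × 3.4 = 0.2774 m³/s
Q = Σ qᵢ = 5.041 m³/s

5.04 m³/s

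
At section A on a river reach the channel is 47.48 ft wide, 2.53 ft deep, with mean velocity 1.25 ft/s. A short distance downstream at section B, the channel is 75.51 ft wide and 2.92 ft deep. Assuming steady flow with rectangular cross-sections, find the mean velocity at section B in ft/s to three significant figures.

0.681 ft/s

Q = A₁V₁ = (47.48×2.53) × 1.25 = 150.2 ft³/s
A₂ = 75.51 × 2.92 = 220.5 ft²
V₂ = Q/A₂ = 150.2/220.5 = 0.6810 ft/s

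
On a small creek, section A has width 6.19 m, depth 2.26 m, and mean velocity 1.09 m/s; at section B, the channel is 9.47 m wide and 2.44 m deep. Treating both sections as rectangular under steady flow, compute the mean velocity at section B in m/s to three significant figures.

0.660 m/s

Q = A₁V₁ = (6.19×2.26) × 1.09 = 15.25 m³/s
A₂ = 9.47 × 2.44 = 23.11 m²
V₂ = Q/A₂ = 15.25/23.11 = 0.6599 m/s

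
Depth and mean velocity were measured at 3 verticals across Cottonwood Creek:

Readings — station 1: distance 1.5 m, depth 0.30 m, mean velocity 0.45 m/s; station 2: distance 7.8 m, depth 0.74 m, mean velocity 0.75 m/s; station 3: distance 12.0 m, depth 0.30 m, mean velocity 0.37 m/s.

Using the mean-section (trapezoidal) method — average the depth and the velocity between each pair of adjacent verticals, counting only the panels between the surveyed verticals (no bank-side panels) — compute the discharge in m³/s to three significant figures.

3.19 m³/s

Panel 1-2: Δb = 6.3 m, d̄ = (0.30+0.74)/2 = 0.52, v̄ = (0.45+0.75)/2 = 0.6 → q = 6.3×0.52×0.6 = 1.966 m³/s
Panel 2-3: Δb = 4.2 m, d̄ = (0.74+0.30)/2 = 0.52, v̄ = (0.75+0.37)/2 = 0.56 → q = 4.2×0.52×0.56 = 1.223 m³/s
Q = Σ q = 3.189 m³/s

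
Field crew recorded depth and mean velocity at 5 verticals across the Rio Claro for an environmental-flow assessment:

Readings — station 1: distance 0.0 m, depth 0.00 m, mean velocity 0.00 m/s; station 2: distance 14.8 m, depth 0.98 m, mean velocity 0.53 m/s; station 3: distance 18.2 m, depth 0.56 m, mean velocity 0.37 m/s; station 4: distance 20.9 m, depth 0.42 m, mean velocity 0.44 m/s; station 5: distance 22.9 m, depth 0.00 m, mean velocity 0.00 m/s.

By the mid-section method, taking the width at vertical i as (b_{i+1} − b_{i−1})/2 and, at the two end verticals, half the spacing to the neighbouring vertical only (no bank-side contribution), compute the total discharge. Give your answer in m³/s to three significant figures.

w_2 = (18.2 − 0.0)/2 = 9.1 m; q_2 = 0.53 × 0.98 × 9.1 = 4.727 m³/s
w_3 = (20.9 − 14.8)/2 = 3.05 m; q_3 = 0.37 × 0.56 × 3.05 = 0.6320 m³/s
w_4 = (22.9 − 18.2)/2 = 2.35 m; q_4 = 0.44 × 0.42 × 2.35 = 0.4343 m³/s
Stations 1, 5 contribute zero (depth or velocity is 0).
Q = Σ qᵢ = 5.793 m³/s

5.79 m³/s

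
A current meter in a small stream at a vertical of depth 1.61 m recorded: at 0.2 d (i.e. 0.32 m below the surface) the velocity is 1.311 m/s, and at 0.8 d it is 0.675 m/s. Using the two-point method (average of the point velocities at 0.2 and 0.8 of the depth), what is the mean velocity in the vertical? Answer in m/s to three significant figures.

0.993 m/s

v̄ = (1.311 + 0.675) / 2 = 0.9930 m/s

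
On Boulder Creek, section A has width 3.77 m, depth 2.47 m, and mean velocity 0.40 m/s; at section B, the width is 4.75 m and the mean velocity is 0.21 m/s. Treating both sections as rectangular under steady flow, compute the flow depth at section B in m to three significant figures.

Q = A₁V₁ = (3.77×2.47) × 0.40 = 3.725 m³/s
d₂ = Q/(b₂ V₂) = 3.725/(4.75×0.21) = 3.734 m

3.73 m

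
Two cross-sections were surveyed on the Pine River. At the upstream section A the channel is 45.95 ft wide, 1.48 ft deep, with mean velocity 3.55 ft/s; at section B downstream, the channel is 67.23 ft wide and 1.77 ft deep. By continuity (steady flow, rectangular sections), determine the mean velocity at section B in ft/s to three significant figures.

Q = A₁V₁ = (45.95×1.48) × 3.55 = 241.4 ft³/s
A₂ = 67.23 × 1.77 = 119.0 ft²
V₂ = Q/A₂ = 241.4/119.0 = 2.029 ft/s

2.03 ft/s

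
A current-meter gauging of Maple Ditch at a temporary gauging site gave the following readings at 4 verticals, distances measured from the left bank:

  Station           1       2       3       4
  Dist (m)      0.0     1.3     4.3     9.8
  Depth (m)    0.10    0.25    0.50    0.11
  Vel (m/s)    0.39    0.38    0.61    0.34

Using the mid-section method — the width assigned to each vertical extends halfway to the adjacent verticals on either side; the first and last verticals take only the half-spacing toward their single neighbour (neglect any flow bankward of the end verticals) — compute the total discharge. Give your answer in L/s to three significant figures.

w_1 = (1.3 − 0.0)/2 = 0.65 m; q_1 = 0.39 × 0.10 × 0.65 = 0.02535 m³/s
w_2 = (4.3 − 0.0)/2 = 2.15 m; q_2 = 0.38 × 0.25 × 2.15 = 0.2043 m³/s
w_3 = (9.8 − 1.3)/2 = 4.25 m; q_3 = 0.61 × 0.50 × 4.25 = 1.296 m³/s
w_4 = (9.8 − 4.3)/2 = 2.75 m; q_4 = 0.34 × 0.11 × 2.75 = 0.1029 m³/s
Q = Σ qᵢ = 1.629 m³/s
= 1.629 × 1000 = 1629 L/s

1630 L/s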